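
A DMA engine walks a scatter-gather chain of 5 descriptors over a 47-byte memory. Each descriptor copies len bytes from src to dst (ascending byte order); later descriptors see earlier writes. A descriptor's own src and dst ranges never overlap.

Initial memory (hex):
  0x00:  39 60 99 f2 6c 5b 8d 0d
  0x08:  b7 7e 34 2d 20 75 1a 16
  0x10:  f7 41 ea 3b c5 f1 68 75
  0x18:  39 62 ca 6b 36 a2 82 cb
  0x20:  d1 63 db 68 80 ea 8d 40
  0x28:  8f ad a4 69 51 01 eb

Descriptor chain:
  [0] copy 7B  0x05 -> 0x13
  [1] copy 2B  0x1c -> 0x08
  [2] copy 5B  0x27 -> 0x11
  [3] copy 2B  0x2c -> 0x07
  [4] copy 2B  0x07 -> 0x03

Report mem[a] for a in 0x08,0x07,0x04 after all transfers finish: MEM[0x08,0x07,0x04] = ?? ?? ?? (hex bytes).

MEM[0x08,0x07,0x04] = 01 51 01

  after D0: wrote 7B at 0x13 = 5b8d0db77e342d
  after D1: wrote 2B at 0x08 = 36a2
  after D2: wrote 5B at 0x11 = 408fada469
  after D3: wrote 2B at 0x07 = 5101
  after D4: wrote 2B at 0x03 = 5101
query mem[0x08]=0x01, mem[0x07]=0x51, mem[0x04]=0x01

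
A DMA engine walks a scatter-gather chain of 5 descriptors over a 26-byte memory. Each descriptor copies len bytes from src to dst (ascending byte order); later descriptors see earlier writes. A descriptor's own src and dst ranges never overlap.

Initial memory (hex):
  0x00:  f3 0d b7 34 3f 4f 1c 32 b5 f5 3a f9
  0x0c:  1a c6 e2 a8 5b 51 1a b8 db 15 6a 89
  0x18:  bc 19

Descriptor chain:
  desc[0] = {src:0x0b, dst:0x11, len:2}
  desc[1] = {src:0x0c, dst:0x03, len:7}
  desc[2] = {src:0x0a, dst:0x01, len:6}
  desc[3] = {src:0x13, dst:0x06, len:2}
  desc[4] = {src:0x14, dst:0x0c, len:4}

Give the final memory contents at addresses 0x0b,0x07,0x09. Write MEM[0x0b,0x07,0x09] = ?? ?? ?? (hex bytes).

D0: mem[0x11..0x12] <- [f9 1a]
D1: mem[0x03..0x09] <- [1a c6 e2 a8 5b f9 1a]
D2: mem[0x01..0x06] <- [3a f9 1a c6 e2 a8]
D3: mem[0x06..0x07] <- [b8 db]
D4: mem[0x0c..0x0f] <- [db 15 6a 89]
query mem[0x0b]=0xf9, mem[0x07]=0xdb, mem[0x09]=0x1a

MEM[0x0b,0x07,0x09] = f9 db 1a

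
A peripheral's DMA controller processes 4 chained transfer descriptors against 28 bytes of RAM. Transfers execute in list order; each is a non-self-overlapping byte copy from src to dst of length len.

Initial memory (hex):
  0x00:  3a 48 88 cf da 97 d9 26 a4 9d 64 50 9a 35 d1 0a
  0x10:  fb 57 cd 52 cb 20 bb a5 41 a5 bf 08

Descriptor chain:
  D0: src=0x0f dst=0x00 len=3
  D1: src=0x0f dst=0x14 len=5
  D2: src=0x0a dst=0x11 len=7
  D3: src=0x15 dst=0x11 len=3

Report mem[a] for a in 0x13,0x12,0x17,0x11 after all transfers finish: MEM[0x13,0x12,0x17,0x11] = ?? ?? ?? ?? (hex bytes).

MEM[0x13,0x12,0x17,0x11] = fb 0a fb d1

[0] 0x0f->0x00 len=3 : 0a fb 57
[1] 0x0f->0x14 len=5 : 0a fb 57 cd 52
[2] 0x0a->0x11 len=7 : 64 50 9a 35 d1 0a fb
[3] 0x15->0x11 len=3 : d1 0a fb
query mem[0x13]=0xfb, mem[0x12]=0x0a, mem[0x17]=0xfb, mem[0x11]=0xd1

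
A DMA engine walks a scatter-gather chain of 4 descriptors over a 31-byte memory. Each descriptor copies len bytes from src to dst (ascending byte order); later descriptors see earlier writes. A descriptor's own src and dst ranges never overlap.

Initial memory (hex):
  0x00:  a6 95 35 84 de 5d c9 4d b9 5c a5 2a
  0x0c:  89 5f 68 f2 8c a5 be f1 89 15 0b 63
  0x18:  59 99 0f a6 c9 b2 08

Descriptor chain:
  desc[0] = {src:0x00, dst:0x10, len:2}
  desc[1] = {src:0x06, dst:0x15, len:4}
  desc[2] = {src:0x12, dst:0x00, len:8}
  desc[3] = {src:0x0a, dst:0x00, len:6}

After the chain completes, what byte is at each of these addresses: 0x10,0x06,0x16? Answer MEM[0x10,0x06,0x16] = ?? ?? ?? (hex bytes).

MEM[0x10,0x06,0x16] = a6 5c 4d

#0 dst[0x10+2] := {0xa6,0x95}
#1 dst[0x15+4] := {0xc9,0x4d,0xb9,0x5c}
#2 dst[0x00+8] := {0xbe,0xf1,0x89,0xc9,0x4d,0xb9,0x5c,0x99}
#3 dst[0x00+6] := {0xa5,0x2a,0x89,0x5f,0x68,0xf2}
query mem[0x10]=0xa6, mem[0x06]=0x5c, mem[0x16]=0x4d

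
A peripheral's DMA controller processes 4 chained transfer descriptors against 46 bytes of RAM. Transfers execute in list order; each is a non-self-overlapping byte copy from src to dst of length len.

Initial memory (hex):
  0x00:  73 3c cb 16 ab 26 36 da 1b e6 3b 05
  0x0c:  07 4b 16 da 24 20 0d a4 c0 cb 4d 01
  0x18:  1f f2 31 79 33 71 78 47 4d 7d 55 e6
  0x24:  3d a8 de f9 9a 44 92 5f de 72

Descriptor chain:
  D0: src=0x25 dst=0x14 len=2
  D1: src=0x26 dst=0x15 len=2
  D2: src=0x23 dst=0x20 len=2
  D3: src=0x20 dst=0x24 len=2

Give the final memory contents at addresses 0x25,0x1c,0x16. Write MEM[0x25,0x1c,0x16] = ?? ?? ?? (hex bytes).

#0 dst[0x14+2] := {0xa8,0xde}
#1 dst[0x15+2] := {0xde,0xf9}
#2 dst[0x20+2] := {0xe6,0x3d}
#3 dst[0x24+2] := {0xe6,0x3d}
query mem[0x25]=0x3d, mem[0x1c]=0x33, mem[0x16]=0xf9

MEM[0x25,0x1c,0x16] = 3d 33 f9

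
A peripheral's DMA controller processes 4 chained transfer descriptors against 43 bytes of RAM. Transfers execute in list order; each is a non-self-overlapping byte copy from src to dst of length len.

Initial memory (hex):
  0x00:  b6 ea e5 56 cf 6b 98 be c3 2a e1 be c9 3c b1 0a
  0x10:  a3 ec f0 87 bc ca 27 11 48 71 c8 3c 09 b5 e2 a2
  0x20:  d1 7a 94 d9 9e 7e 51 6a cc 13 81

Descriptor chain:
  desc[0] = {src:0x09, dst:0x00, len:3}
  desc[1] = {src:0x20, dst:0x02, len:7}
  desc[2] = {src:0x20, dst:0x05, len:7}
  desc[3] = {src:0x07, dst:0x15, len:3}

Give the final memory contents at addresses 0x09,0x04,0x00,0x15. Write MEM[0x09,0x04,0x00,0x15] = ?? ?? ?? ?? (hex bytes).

MEM[0x09,0x04,0x00,0x15] = 9e 94 2a 94

[0] 0x09->0x00 len=3 : 2a e1 be
[1] 0x20->0x02 len=7 : d1 7a 94 d9 9e 7e 51
[2] 0x20->0x05 len=7 : d1 7a 94 d9 9e 7e 51
[3] 0x07->0x15 len=3 : 94 d9 9e
query mem[0x09]=0x9e, mem[0x04]=0x94, mem[0x00]=0x2a, mem[0x15]=0x94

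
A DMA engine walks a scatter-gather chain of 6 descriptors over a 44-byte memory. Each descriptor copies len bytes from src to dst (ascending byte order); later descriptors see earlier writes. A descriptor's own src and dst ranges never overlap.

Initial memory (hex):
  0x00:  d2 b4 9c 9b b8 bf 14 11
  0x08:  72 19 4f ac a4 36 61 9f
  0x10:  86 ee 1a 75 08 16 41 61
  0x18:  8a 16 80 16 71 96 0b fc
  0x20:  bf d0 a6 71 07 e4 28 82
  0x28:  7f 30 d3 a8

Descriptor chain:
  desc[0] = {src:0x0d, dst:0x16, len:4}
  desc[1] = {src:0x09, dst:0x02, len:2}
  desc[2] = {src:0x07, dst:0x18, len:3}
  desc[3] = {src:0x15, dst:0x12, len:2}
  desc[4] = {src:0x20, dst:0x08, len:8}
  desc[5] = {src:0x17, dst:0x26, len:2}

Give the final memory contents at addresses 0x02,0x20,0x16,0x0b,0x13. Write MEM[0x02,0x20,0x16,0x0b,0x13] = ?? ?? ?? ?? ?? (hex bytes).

MEM[0x02,0x20,0x16,0x0b,0x13] = 19 bf 36 71 36

#0 dst[0x16+4] := {0x36,0x61,0x9f,0x86}
#1 dst[0x02+2] := {0x19,0x4f}
#2 dst[0x18+3] := {0x11,0x72,0x19}
#3 dst[0x12+2] := {0x16,0x36}
#4 dst[0x08+8] := {0xbf,0xd0,0xa6,0x71,0x07,0xe4,0x28,0x82}
#5 dst[0x26+2] := {0x61,0x11}
query mem[0x02]=0x19, mem[0x20]=0xbf, mem[0x16]=0x36, mem[0x0b]=0x71, mem[0x13]=0x36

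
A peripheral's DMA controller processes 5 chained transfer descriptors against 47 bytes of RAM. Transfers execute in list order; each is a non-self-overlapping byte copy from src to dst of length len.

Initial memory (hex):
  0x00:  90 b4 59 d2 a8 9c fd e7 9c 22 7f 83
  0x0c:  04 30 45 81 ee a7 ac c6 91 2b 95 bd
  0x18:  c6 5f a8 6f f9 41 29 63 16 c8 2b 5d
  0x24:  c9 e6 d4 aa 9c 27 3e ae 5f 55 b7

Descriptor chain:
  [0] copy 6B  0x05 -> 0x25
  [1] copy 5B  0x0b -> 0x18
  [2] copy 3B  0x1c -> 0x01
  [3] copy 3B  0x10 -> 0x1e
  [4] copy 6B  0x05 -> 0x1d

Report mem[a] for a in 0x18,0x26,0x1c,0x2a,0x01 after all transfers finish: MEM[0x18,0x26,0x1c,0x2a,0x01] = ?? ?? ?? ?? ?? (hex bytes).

[0] 0x05->0x25 len=6 : 9c fd e7 9c 22 7f
[1] 0x0b->0x18 len=5 : 83 04 30 45 81
[2] 0x1c->0x01 len=3 : 81 41 29
[3] 0x10->0x1e len=3 : ee a7 ac
[4] 0x05->0x1d len=6 : 9c fd e7 9c 22 7f
query mem[0x18]=0x83, mem[0x26]=0xfd, mem[0x1c]=0x81, mem[0x2a]=0x7f, mem[0x01]=0x81

MEM[0x18,0x26,0x1c,0x2a,0x01] = 83 fd 81 7f 81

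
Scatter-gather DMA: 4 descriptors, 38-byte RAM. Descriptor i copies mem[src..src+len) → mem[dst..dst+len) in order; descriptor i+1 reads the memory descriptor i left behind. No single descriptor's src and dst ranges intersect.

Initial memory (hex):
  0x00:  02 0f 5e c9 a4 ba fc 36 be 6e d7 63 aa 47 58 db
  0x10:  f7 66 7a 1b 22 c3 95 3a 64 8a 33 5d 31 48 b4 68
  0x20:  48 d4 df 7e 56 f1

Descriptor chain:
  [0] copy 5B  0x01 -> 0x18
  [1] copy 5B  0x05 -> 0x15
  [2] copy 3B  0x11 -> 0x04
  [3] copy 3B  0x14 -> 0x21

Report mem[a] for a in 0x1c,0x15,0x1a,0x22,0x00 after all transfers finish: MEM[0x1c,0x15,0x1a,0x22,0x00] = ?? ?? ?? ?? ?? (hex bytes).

MEM[0x1c,0x15,0x1a,0x22,0x00] = ba ba c9 ba 02

[0] 0x01->0x18 len=5 : 0f 5e c9 a4 ba
[1] 0x05->0x15 len=5 : ba fc 36 be 6e
[2] 0x11->0x04 len=3 : 66 7a 1b
[3] 0x14->0x21 len=3 : 22 ba fc
query mem[0x1c]=0xba, mem[0x15]=0xba, mem[0x1a]=0xc9, mem[0x22]=0xba, mem[0x00]=0x02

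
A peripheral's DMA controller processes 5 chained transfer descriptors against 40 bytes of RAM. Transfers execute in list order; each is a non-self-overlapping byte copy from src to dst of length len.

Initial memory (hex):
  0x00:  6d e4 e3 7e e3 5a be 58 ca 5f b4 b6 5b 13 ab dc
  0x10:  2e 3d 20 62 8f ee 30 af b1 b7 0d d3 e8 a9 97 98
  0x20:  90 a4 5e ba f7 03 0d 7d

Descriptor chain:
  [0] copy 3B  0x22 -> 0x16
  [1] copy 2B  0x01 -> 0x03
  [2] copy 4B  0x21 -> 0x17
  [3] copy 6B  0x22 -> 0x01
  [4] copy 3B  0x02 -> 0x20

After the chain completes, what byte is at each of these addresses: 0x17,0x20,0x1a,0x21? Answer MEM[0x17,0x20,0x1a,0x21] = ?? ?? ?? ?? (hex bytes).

D0: mem[0x16..0x18] <- [5e ba f7]
D1: mem[0x03..0x04] <- [e4 e3]
D2: mem[0x17..0x1a] <- [a4 5e ba f7]
D3: mem[0x01..0x06] <- [5e ba f7 03 0d 7d]
D4: mem[0x20..0x22] <- [ba f7 03]
query mem[0x17]=0xa4, mem[0x20]=0xba, mem[0x1a]=0xf7, mem[0x21]=0xf7

MEM[0x17,0x20,0x1a,0x21] = a4 ba f7 f7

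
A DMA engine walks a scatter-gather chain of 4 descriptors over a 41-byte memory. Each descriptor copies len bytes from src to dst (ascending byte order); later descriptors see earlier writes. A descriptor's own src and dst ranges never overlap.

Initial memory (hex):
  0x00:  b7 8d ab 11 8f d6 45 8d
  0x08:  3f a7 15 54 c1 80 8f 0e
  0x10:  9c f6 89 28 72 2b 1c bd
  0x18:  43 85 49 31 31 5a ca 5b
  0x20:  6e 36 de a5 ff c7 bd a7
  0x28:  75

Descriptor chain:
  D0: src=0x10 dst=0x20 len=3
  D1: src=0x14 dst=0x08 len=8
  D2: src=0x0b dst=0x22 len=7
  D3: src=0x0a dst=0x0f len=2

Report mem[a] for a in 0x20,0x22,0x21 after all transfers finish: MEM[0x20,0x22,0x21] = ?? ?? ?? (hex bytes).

MEM[0x20,0x22,0x21] = 9c bd f6

#0 dst[0x20+3] := {0x9c,0xf6,0x89}
#1 dst[0x08+8] := {0x72,0x2b,0x1c,0xbd,0x43,0x85,0x49,0x31}
#2 dst[0x22+7] := {0xbd,0x43,0x85,0x49,0x31,0x9c,0xf6}
#3 dst[0x0f+2] := {0x1c,0xbd}
query mem[0x20]=0x9c, mem[0x22]=0xbd, mem[0x21]=0xf6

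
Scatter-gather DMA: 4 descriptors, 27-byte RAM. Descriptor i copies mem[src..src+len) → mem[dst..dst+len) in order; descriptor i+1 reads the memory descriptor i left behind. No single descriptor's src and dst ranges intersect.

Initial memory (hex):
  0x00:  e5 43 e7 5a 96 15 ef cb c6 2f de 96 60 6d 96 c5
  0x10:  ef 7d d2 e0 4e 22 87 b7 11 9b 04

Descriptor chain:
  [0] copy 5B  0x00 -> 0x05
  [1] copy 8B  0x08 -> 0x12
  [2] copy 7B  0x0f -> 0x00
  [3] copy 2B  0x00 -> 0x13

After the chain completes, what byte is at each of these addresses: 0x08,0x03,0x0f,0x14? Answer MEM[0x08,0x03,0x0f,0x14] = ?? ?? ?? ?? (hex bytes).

[0] 0x00->0x05 len=5 : e5 43 e7 5a 96
[1] 0x08->0x12 len=8 : 5a 96 de 96 60 6d 96 c5
[2] 0x0f->0x00 len=7 : c5 ef 7d 5a 96 de 96
[3] 0x00->0x13 len=2 : c5 ef
query mem[0x08]=0x5a, mem[0x03]=0x5a, mem[0x0f]=0xc5, mem[0x14]=0xef

MEM[0x08,0x03,0x0f,0x14] = 5a 5a c5 ef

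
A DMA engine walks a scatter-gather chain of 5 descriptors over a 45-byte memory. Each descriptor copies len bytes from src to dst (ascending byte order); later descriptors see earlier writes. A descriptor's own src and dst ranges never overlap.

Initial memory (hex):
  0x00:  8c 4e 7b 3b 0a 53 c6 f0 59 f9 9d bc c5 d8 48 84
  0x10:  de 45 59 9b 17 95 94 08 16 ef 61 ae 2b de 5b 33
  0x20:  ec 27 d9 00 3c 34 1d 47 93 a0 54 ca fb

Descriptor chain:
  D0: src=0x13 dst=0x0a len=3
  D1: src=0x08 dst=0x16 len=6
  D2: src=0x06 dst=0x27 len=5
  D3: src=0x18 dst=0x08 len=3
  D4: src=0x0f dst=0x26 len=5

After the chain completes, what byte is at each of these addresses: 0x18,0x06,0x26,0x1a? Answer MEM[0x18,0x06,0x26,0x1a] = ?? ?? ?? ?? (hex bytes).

MEM[0x18,0x06,0x26,0x1a] = 9b c6 84 95

#0 dst[0x0a+3] := {0x9b,0x17,0x95}
#1 dst[0x16+6] := {0x59,0xf9,0x9b,0x17,0x95,0xd8}
#2 dst[0x27+5] := {0xc6,0xf0,0x59,0xf9,0x9b}
#3 dst[0x08+3] := {0x9b,0x17,0x95}
#4 dst[0x26+5] := {0x84,0xde,0x45,0x59,0x9b}
query mem[0x18]=0x9b, mem[0x06]=0xc6, mem[0x26]=0x84, mem[0x1a]=0x95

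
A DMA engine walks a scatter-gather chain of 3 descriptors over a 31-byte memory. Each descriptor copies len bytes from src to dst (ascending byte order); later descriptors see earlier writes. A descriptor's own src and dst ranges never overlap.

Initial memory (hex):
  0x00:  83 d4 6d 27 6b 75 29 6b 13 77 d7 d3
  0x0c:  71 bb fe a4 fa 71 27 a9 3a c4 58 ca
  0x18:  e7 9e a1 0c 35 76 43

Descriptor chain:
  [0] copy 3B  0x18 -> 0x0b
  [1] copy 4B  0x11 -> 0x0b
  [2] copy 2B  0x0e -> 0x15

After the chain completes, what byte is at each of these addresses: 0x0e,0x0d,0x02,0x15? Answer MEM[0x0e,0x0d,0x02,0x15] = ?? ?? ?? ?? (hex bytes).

MEM[0x0e,0x0d,0x02,0x15] = 3a a9 6d 3a

#0 dst[0x0b+3] := {0xe7,0x9e,0xa1}
#1 dst[0x0b+4] := {0x71,0x27,0xa9,0x3a}
#2 dst[0x15+2] := {0x3a,0xa4}
query mem[0x0e]=0x3a, mem[0x0d]=0xa9, mem[0x02]=0x6d, mem[0x15]=0x3a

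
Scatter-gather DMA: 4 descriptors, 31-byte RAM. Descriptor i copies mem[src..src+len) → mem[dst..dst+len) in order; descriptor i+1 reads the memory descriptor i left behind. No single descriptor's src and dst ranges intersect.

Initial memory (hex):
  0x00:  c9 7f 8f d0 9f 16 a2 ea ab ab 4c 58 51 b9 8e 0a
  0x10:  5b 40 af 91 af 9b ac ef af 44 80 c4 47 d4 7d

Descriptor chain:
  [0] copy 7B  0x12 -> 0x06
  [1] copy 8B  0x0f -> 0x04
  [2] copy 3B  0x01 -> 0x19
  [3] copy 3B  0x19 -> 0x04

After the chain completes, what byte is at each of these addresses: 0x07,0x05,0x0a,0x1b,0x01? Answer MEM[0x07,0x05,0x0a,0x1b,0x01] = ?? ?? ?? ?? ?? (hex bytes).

MEM[0x07,0x05,0x0a,0x1b,0x01] = af 8f 9b d0 7f

D0: mem[0x06..0x0c] <- [af 91 af 9b ac ef af]
D1: mem[0x04..0x0b] <- [0a 5b 40 af 91 af 9b ac]
D2: mem[0x19..0x1b] <- [7f 8f d0]
D3: mem[0x04..0x06] <- [7f 8f d0]
query mem[0x07]=0xaf, mem[0x05]=0x8f, mem[0x0a]=0x9b, mem[0x1b]=0xd0, mem[0x01]=0x7f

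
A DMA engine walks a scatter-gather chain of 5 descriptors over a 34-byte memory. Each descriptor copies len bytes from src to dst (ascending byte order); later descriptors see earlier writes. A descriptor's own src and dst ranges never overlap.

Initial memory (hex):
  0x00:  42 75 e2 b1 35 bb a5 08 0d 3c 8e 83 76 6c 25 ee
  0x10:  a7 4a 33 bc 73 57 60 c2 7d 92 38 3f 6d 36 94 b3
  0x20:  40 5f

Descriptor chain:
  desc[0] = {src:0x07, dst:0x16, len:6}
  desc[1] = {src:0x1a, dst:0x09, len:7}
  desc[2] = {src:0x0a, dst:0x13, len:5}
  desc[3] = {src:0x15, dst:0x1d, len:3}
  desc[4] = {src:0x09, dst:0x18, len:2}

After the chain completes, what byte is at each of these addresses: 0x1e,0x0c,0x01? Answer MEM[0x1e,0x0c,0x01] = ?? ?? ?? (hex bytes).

MEM[0x1e,0x0c,0x01] = 94 36 75

#0 dst[0x16+6] := {0x08,0x0d,0x3c,0x8e,0x83,0x76}
#1 dst[0x09+7] := {0x83,0x76,0x6d,0x36,0x94,0xb3,0x40}
#2 dst[0x13+5] := {0x76,0x6d,0x36,0x94,0xb3}
#3 dst[0x1d+3] := {0x36,0x94,0xb3}
#4 dst[0x18+2] := {0x83,0x76}
query mem[0x1e]=0x94, mem[0x0c]=0x36, mem[0x01]=0x75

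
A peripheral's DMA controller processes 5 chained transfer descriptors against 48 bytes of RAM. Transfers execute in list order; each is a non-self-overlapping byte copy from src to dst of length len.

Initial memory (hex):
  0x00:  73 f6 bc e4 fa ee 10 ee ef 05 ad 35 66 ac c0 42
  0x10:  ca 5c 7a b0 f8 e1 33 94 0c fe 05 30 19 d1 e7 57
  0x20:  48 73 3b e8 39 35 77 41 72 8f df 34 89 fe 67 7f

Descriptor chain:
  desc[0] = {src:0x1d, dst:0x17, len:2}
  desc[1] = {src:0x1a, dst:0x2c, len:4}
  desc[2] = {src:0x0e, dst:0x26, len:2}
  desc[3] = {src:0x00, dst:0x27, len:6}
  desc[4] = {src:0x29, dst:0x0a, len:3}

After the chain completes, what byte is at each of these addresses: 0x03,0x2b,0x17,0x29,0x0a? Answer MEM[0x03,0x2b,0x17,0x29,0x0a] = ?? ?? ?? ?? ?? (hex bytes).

MEM[0x03,0x2b,0x17,0x29,0x0a] = e4 fa d1 bc bc

#0 dst[0x17+2] := {0xd1,0xe7}
#1 dst[0x2c+4] := {0x05,0x30,0x19,0xd1}
#2 dst[0x26+2] := {0xc0,0x42}
#3 dst[0x27+6] := {0x73,0xf6,0xbc,0xe4,0xfa,0xee}
#4 dst[0x0a+3] := {0xbc,0xe4,0xfa}
query mem[0x03]=0xe4, mem[0x2b]=0xfa, mem[0x17]=0xd1, mem[0x29]=0xbc, mem[0x0a]=0xbc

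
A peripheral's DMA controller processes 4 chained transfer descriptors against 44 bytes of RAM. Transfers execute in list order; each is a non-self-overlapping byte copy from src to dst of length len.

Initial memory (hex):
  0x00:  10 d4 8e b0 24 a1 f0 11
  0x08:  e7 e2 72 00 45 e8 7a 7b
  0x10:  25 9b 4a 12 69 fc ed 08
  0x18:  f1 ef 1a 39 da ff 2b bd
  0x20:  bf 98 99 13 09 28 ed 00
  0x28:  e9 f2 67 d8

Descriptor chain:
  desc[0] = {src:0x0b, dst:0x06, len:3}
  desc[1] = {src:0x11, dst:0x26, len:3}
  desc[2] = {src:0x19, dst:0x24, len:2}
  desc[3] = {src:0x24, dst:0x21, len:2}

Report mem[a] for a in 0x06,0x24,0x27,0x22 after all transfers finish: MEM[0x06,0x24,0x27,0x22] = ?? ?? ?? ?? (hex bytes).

MEM[0x06,0x24,0x27,0x22] = 00 ef 4a 1a

#0 dst[0x06+3] := {0x00,0x45,0xe8}
#1 dst[0x26+3] := {0x9b,0x4a,0x12}
#2 dst[0x24+2] := {0xef,0x1a}
#3 dst[0x21+2] := {0xef,0x1a}
query mem[0x06]=0x00, mem[0x24]=0xef, mem[0x27]=0x4a, mem[0x22]=0x1a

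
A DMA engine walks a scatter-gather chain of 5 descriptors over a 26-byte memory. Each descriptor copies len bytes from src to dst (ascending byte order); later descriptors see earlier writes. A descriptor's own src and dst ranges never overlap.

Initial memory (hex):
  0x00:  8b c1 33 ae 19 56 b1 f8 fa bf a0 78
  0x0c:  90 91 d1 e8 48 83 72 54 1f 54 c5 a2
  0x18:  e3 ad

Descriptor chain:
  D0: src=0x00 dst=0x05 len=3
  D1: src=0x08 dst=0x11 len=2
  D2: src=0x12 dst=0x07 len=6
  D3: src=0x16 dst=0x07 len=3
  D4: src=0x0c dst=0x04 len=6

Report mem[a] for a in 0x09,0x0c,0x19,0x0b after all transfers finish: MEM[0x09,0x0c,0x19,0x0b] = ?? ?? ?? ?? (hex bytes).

D0: mem[0x05..0x07] <- [8b c1 33]
D1: mem[0x11..0x12] <- [fa bf]
D2: mem[0x07..0x0c] <- [bf 54 1f 54 c5 a2]
D3: mem[0x07..0x09] <- [c5 a2 e3]
D4: mem[0x04..0x09] <- [a2 91 d1 e8 48 fa]
query mem[0x09]=0xfa, mem[0x0c]=0xa2, mem[0x19]=0xad, mem[0x0b]=0xc5

MEM[0x09,0x0c,0x19,0x0b] = fa a2 ad c5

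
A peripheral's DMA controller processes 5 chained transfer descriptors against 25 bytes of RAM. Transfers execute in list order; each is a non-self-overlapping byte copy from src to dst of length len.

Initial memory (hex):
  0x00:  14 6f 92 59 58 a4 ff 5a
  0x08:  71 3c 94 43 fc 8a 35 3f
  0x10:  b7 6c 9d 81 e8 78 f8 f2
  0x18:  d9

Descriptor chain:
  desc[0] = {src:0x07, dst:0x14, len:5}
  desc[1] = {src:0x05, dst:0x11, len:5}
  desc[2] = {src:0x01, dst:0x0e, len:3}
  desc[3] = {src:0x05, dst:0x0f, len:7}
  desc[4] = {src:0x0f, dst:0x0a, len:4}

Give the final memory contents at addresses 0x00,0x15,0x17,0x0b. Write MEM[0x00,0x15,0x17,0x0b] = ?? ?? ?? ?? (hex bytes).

D0: mem[0x14..0x18] <- [5a 71 3c 94 43]
D1: mem[0x11..0x15] <- [a4 ff 5a 71 3c]
D2: mem[0x0e..0x10] <- [6f 92 59]
D3: mem[0x0f..0x15] <- [a4 ff 5a 71 3c 94 43]
D4: mem[0x0a..0x0d] <- [a4 ff 5a 71]
query mem[0x00]=0x14, mem[0x15]=0x43, mem[0x17]=0x94, mem[0x0b]=0xff

MEM[0x00,0x15,0x17,0x0b] = 14 43 94 ff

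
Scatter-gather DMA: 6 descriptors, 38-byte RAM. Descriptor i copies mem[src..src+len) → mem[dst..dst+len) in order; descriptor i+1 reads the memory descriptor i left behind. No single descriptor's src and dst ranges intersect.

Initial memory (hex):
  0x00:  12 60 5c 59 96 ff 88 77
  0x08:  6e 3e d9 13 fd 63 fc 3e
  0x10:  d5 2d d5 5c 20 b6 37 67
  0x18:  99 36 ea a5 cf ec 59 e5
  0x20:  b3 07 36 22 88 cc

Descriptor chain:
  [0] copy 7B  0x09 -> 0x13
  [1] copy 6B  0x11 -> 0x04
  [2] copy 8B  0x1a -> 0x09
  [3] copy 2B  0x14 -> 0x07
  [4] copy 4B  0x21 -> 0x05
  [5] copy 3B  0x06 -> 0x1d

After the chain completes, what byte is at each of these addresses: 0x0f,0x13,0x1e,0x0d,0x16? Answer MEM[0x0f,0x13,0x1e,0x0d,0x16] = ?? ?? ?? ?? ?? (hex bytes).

MEM[0x0f,0x13,0x1e,0x0d,0x16] = b3 3e 22 59 fd

[0] 0x09->0x13 len=7 : 3e d9 13 fd 63 fc 3e
[1] 0x11->0x04 len=6 : 2d d5 3e d9 13 fd
[2] 0x1a->0x09 len=8 : ea a5 cf ec 59 e5 b3 07
[3] 0x14->0x07 len=2 : d9 13
[4] 0x21->0x05 len=4 : 07 36 22 88
[5] 0x06->0x1d len=3 : 36 22 88
query mem[0x0f]=0xb3, mem[0x13]=0x3e, mem[0x1e]=0x22, mem[0x0d]=0x59, mem[0x16]=0xfd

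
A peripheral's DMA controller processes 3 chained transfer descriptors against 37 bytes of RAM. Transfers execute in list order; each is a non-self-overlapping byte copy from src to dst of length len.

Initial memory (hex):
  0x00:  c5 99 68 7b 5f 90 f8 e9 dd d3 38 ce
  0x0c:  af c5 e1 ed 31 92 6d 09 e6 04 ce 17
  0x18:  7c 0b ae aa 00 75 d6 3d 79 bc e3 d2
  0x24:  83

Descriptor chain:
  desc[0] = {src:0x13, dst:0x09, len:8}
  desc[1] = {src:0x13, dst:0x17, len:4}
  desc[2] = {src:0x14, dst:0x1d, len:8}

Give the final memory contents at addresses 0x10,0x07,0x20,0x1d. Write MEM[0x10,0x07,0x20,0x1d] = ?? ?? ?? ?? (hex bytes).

#0 dst[0x09+8] := {0x09,0xe6,0x04,0xce,0x17,0x7c,0x0b,0xae}
#1 dst[0x17+4] := {0x09,0xe6,0x04,0xce}
#2 dst[0x1d+8] := {0xe6,0x04,0xce,0x09,0xe6,0x04,0xce,0xaa}
query mem[0x10]=0xae, mem[0x07]=0xe9, mem[0x20]=0x09, mem[0x1d]=0xe6

MEM[0x10,0x07,0x20,0x1d] = ae e9 09 e6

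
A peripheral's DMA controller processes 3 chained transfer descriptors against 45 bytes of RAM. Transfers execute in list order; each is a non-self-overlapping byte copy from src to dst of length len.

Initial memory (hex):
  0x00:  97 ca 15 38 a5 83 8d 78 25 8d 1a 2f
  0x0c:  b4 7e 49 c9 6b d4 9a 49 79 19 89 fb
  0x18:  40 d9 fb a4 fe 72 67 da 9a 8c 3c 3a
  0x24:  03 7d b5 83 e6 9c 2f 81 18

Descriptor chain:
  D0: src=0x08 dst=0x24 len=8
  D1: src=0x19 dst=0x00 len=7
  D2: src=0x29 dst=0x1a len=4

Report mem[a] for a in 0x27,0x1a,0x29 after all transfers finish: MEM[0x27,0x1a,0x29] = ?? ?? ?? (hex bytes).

[0] 0x08->0x24 len=8 : 25 8d 1a 2f b4 7e 49 c9
[1] 0x19->0x00 len=7 : d9 fb a4 fe 72 67 da
[2] 0x29->0x1a len=4 : 7e 49 c9 18
query mem[0x27]=0x2f, mem[0x1a]=0x7e, mem[0x29]=0x7e

MEM[0x27,0x1a,0x29] = 2f 7e 7e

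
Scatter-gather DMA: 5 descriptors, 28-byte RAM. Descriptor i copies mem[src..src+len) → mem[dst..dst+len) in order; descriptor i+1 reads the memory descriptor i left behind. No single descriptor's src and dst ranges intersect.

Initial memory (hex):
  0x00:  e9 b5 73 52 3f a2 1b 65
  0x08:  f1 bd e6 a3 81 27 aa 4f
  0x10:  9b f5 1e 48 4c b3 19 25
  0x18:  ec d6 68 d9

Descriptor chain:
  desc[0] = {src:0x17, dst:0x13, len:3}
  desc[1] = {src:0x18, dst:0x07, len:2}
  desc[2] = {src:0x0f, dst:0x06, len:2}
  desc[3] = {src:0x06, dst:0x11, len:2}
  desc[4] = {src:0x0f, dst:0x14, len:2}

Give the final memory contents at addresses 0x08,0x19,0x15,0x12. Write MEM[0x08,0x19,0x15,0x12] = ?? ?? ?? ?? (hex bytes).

[0] 0x17->0x13 len=3 : 25 ec d6
[1] 0x18->0x07 len=2 : ec d6
[2] 0x0f->0x06 len=2 : 4f 9b
[3] 0x06->0x11 len=2 : 4f 9b
[4] 0x0f->0x14 len=2 : 4f 9b
query mem[0x08]=0xd6, mem[0x19]=0xd6, mem[0x15]=0x9b, mem[0x12]=0x9b

MEM[0x08,0x19,0x15,0x12] = d6 d6 9b 9b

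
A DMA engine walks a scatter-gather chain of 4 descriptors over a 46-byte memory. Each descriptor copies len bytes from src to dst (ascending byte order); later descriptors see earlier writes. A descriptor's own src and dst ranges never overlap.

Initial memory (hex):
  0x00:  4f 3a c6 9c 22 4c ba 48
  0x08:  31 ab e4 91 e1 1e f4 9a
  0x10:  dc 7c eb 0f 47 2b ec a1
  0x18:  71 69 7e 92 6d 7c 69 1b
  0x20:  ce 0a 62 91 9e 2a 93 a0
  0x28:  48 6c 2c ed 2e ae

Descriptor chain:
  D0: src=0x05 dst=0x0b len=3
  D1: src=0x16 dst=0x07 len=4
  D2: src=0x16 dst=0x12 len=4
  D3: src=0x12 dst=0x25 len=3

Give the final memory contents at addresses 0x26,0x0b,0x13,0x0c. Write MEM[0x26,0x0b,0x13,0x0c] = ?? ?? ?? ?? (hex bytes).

MEM[0x26,0x0b,0x13,0x0c] = a1 4c a1 ba

#0 dst[0x0b+3] := {0x4c,0xba,0x48}
#1 dst[0x07+4] := {0xec,0xa1,0x71,0x69}
#2 dst[0x12+4] := {0xec,0xa1,0x71,0x69}
#3 dst[0x25+3] := {0xec,0xa1,0x71}
query mem[0x26]=0xa1, mem[0x0b]=0x4c, mem[0x13]=0xa1, mem[0x0c]=0xba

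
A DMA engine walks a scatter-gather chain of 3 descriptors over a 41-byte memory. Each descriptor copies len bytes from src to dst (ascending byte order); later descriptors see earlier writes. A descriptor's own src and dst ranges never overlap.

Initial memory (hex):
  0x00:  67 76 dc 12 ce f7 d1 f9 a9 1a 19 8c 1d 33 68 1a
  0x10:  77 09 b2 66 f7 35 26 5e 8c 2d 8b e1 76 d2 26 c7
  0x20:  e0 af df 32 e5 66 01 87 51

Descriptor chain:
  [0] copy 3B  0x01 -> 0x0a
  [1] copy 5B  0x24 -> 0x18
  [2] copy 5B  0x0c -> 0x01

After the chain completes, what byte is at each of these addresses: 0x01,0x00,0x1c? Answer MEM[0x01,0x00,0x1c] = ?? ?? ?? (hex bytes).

MEM[0x01,0x00,0x1c] = 12 67 51

D0: mem[0x0a..0x0c] <- [76 dc 12]
D1: mem[0x18..0x1c] <- [e5 66 01 87 51]
D2: mem[0x01..0x05] <- [12 33 68 1a 77]
query mem[0x01]=0x12, mem[0x00]=0x67, mem[0x1c]=0x51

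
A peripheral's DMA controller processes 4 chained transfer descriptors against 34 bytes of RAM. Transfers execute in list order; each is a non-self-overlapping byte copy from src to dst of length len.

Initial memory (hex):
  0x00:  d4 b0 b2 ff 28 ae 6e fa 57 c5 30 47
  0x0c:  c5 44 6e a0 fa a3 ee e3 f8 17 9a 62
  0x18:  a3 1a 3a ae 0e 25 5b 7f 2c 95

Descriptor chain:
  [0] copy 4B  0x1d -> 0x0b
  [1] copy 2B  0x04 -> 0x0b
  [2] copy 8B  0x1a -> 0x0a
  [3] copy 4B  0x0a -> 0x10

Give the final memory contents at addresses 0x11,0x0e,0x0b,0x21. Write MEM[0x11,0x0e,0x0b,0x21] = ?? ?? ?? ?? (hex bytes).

MEM[0x11,0x0e,0x0b,0x21] = ae 5b ae 95

#0 dst[0x0b+4] := {0x25,0x5b,0x7f,0x2c}
#1 dst[0x0b+2] := {0x28,0xae}
#2 dst[0x0a+8] := {0x3a,0xae,0x0e,0x25,0x5b,0x7f,0x2c,0x95}
#3 dst[0x10+4] := {0x3a,0xae,0x0e,0x25}
query mem[0x11]=0xae, mem[0x0e]=0x5b, mem[0x0b]=0xae, mem[0x21]=0x95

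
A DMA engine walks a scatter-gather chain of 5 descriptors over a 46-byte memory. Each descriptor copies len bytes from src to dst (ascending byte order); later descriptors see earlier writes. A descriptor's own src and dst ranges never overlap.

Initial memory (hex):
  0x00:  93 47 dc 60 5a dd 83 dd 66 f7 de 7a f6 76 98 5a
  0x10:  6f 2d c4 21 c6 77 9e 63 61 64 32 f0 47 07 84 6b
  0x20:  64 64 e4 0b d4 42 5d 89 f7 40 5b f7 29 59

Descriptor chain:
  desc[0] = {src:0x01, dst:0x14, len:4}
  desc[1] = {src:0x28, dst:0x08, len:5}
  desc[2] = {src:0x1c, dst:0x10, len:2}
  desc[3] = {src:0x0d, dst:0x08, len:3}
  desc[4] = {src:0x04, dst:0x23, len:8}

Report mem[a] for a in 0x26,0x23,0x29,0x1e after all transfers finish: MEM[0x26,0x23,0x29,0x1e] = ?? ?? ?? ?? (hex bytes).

MEM[0x26,0x23,0x29,0x1e] = dd 5a 5a 84

[0] 0x01->0x14 len=4 : 47 dc 60 5a
[1] 0x28->0x08 len=5 : f7 40 5b f7 29
[2] 0x1c->0x10 len=2 : 47 07
[3] 0x0d->0x08 len=3 : 76 98 5a
[4] 0x04->0x23 len=8 : 5a dd 83 dd 76 98 5a f7
query mem[0x26]=0xdd, mem[0x23]=0x5a, mem[0x29]=0x5a, mem[0x1e]=0x84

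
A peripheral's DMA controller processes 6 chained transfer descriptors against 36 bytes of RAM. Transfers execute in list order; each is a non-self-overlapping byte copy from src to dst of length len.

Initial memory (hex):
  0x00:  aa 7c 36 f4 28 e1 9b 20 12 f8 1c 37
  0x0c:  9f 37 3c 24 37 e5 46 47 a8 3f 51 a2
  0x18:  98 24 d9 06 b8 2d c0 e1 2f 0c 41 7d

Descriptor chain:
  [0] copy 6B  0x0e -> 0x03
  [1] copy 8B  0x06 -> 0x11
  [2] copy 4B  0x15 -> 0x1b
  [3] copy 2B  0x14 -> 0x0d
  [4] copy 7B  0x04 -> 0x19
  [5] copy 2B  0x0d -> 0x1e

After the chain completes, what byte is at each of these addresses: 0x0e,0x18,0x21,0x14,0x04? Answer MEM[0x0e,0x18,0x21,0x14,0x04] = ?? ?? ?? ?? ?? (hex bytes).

MEM[0x0e,0x18,0x21,0x14,0x04] = 1c 37 0c f8 24

D0: mem[0x03..0x08] <- [3c 24 37 e5 46 47]
D1: mem[0x11..0x18] <- [e5 46 47 f8 1c 37 9f 37]
D2: mem[0x1b..0x1e] <- [1c 37 9f 37]
D3: mem[0x0d..0x0e] <- [f8 1c]
D4: mem[0x19..0x1f] <- [24 37 e5 46 47 f8 1c]
D5: mem[0x1e..0x1f] <- [f8 1c]
query mem[0x0e]=0x1c, mem[0x18]=0x37, mem[0x21]=0x0c, mem[0x14]=0xf8, mem[0x04]=0x24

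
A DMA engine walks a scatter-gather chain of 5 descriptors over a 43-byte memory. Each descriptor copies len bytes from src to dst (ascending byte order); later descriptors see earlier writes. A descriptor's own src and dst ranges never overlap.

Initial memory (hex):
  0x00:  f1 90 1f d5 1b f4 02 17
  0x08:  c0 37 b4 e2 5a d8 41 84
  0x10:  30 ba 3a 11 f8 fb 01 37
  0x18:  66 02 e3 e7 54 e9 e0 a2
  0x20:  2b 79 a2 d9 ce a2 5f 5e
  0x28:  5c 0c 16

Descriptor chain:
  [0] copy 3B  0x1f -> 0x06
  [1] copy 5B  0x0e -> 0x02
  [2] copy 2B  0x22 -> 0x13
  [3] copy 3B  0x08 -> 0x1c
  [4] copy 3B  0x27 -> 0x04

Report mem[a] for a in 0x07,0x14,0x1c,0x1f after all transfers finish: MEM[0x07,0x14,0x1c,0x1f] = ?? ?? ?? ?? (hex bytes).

[0] 0x1f->0x06 len=3 : a2 2b 79
[1] 0x0e->0x02 len=5 : 41 84 30 ba 3a
[2] 0x22->0x13 len=2 : a2 d9
[3] 0x08->0x1c len=3 : 79 37 b4
[4] 0x27->0x04 len=3 : 5e 5c 0c
query mem[0x07]=0x2b, mem[0x14]=0xd9, mem[0x1c]=0x79, mem[0x1f]=0xa2

MEM[0x07,0x14,0x1c,0x1f] = 2b d9 79 a2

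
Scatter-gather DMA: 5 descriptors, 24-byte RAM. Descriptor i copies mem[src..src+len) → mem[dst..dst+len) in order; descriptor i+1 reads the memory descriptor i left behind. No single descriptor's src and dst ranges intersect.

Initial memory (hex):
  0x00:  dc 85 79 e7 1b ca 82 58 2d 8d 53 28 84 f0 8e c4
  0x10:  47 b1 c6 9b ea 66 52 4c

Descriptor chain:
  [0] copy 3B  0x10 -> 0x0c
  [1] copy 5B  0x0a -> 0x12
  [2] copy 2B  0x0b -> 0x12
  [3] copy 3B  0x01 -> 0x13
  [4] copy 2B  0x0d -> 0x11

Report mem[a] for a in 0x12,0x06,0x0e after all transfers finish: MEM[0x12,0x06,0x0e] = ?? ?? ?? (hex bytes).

MEM[0x12,0x06,0x0e] = c6 82 c6

  after D0: wrote 3B at 0x0c = 47b1c6
  after D1: wrote 5B at 0x12 = 532847b1c6
  after D2: wrote 2B at 0x12 = 2847
  after D3: wrote 3B at 0x13 = 8579e7
  after D4: wrote 2B at 0x11 = b1c6
query mem[0x12]=0xc6, mem[0x06]=0x82, mem[0x0e]=0xc6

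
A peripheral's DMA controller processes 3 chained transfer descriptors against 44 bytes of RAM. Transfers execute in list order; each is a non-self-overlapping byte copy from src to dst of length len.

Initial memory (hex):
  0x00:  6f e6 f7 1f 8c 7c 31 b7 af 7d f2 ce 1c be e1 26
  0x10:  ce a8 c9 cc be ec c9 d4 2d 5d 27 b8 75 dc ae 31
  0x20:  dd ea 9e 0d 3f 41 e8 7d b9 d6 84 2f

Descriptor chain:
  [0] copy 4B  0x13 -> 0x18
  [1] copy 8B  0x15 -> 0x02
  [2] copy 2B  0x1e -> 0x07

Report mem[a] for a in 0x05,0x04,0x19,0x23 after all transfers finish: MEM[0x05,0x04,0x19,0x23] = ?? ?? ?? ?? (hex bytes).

MEM[0x05,0x04,0x19,0x23] = cc d4 be 0d

  after D0: wrote 4B at 0x18 = ccbeecc9
  after D1: wrote 8B at 0x02 = ecc9d4ccbeecc975
  after D2: wrote 2B at 0x07 = ae31
query mem[0x05]=0xcc, mem[0x04]=0xd4, mem[0x19]=0xbe, mem[0x23]=0x0d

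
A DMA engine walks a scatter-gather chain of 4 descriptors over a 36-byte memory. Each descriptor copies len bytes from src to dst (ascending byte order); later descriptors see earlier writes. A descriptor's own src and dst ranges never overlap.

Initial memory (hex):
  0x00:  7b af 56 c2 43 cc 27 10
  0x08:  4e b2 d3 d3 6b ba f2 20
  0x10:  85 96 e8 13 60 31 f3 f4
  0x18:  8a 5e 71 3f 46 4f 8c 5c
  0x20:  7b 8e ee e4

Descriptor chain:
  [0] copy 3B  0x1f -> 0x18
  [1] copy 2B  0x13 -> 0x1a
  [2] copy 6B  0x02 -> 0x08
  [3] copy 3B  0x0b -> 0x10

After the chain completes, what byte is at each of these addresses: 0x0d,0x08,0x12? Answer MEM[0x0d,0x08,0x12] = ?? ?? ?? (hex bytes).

MEM[0x0d,0x08,0x12] = 10 56 10

[0] 0x1f->0x18 len=3 : 5c 7b 8e
[1] 0x13->0x1a len=2 : 13 60
[2] 0x02->0x08 len=6 : 56 c2 43 cc 27 10
[3] 0x0b->0x10 len=3 : cc 27 10
query mem[0x0d]=0x10, mem[0x08]=0x56, mem[0x12]=0x10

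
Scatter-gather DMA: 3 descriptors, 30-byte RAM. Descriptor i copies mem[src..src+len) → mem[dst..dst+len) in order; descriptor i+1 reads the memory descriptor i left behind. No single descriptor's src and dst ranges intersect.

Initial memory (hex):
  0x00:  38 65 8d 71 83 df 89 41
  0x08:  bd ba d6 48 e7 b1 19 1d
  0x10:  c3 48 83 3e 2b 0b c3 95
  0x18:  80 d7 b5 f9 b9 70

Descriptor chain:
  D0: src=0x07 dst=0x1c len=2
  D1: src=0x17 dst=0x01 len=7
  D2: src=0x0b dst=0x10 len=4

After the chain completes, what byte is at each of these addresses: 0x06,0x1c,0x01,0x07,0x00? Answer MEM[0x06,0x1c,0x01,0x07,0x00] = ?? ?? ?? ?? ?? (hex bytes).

  after D0: wrote 2B at 0x1c = 41bd
  after D1: wrote 7B at 0x01 = 9580d7b5f941bd
  after D2: wrote 4B at 0x10 = 48e7b119
query mem[0x06]=0x41, mem[0x1c]=0x41, mem[0x01]=0x95, mem[0x07]=0xbd, mem[0x00]=0x38

MEM[0x06,0x1c,0x01,0x07,0x00] = 41 41 95 bd 38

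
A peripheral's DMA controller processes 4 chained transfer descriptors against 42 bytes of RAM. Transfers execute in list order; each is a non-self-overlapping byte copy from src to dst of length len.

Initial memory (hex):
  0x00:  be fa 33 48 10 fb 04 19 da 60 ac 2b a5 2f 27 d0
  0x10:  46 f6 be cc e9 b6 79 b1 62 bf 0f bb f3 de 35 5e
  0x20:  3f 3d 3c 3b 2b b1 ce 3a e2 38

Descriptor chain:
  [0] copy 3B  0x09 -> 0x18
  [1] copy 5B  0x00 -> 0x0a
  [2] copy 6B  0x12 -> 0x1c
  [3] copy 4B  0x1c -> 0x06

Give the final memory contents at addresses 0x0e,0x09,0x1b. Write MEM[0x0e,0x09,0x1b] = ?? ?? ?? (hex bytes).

[0] 0x09->0x18 len=3 : 60 ac 2b
[1] 0x00->0x0a len=5 : be fa 33 48 10
[2] 0x12->0x1c len=6 : be cc e9 b6 79 b1
[3] 0x1c->0x06 len=4 : be cc e9 b6
query mem[0x0e]=0x10, mem[0x09]=0xb6, mem[0x1b]=0xbb

MEM[0x0e,0x09,0x1b] = 10 b6 bb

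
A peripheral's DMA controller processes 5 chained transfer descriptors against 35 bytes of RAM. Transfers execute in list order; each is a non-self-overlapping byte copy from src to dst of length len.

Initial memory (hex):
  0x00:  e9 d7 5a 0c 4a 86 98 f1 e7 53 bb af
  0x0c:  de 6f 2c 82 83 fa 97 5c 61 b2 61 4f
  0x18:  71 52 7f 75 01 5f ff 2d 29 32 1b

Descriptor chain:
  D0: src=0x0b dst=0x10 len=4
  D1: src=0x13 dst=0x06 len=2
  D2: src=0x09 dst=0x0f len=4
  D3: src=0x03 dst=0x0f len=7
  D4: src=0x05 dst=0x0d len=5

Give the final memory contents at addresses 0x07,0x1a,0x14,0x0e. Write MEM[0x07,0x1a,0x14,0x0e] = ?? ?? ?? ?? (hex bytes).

MEM[0x07,0x1a,0x14,0x0e] = 61 7f e7 2c

#0 dst[0x10+4] := {0xaf,0xde,0x6f,0x2c}
#1 dst[0x06+2] := {0x2c,0x61}
#2 dst[0x0f+4] := {0x53,0xbb,0xaf,0xde}
#3 dst[0x0f+7] := {0x0c,0x4a,0x86,0x2c,0x61,0xe7,0x53}
#4 dst[0x0d+5] := {0x86,0x2c,0x61,0xe7,0x53}
query mem[0x07]=0x61, mem[0x1a]=0x7f, mem[0x14]=0xe7, mem[0x0e]=0x2c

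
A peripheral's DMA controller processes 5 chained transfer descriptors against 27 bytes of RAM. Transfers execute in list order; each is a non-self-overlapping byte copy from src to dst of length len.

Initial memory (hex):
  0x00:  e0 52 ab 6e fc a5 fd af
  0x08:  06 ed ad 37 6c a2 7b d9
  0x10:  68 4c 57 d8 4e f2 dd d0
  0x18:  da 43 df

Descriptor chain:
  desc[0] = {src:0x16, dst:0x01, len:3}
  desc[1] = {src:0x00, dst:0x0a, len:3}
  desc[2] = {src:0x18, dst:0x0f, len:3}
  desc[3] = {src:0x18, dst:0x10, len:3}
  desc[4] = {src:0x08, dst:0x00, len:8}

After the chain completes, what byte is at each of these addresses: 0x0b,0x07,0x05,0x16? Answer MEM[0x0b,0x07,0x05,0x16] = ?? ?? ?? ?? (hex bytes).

#0 dst[0x01+3] := {0xdd,0xd0,0xda}
#1 dst[0x0a+3] := {0xe0,0xdd,0xd0}
#2 dst[0x0f+3] := {0xda,0x43,0xdf}
#3 dst[0x10+3] := {0xda,0x43,0xdf}
#4 dst[0x00+8] := {0x06,0xed,0xe0,0xdd,0xd0,0xa2,0x7b,0xda}
query mem[0x0b]=0xdd, mem[0x07]=0xda, mem[0x05]=0xa2, mem[0x16]=0xdd

MEM[0x0b,0x07,0x05,0x16] = dd da a2 dd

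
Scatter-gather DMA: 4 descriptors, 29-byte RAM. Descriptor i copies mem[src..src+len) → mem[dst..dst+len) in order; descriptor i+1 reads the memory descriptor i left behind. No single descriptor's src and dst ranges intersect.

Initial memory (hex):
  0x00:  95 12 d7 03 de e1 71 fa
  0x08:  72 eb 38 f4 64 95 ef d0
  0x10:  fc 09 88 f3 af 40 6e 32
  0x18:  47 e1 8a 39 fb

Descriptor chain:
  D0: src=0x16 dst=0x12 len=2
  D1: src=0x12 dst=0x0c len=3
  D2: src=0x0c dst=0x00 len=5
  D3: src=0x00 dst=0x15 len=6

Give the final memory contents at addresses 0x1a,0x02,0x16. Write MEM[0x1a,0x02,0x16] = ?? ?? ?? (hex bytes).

  after D0: wrote 2B at 0x12 = 6e32
  after D1: wrote 3B at 0x0c = 6e32af
  after D2: wrote 5B at 0x00 = 6e32afd0fc
  after D3: wrote 6B at 0x15 = 6e32afd0fce1
query mem[0x1a]=0xe1, mem[0x02]=0xaf, mem[0x16]=0x32

MEM[0x1a,0x02,0x16] = e1 af 32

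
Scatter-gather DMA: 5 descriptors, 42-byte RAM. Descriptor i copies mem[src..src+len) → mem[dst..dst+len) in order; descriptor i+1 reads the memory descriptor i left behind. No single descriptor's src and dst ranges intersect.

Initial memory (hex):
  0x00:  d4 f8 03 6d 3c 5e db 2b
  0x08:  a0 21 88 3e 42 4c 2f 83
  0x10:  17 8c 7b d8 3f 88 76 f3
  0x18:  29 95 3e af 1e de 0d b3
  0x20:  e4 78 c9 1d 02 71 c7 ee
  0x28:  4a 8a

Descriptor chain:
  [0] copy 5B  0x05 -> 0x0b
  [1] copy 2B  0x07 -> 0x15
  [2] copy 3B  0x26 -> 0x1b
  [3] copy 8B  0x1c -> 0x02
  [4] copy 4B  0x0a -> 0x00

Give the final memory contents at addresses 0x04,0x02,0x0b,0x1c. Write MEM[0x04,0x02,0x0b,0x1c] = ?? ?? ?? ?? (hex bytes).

MEM[0x04,0x02,0x0b,0x1c] = 0d db 5e ee

D0: mem[0x0b..0x0f] <- [5e db 2b a0 21]
D1: mem[0x15..0x16] <- [2b a0]
D2: mem[0x1b..0x1d] <- [c7 ee 4a]
D3: mem[0x02..0x09] <- [ee 4a 0d b3 e4 78 c9 1d]
D4: mem[0x00..0x03] <- [88 5e db 2b]
query mem[0x04]=0x0d, mem[0x02]=0xdb, mem[0x0b]=0x5e, mem[0x1c]=0xee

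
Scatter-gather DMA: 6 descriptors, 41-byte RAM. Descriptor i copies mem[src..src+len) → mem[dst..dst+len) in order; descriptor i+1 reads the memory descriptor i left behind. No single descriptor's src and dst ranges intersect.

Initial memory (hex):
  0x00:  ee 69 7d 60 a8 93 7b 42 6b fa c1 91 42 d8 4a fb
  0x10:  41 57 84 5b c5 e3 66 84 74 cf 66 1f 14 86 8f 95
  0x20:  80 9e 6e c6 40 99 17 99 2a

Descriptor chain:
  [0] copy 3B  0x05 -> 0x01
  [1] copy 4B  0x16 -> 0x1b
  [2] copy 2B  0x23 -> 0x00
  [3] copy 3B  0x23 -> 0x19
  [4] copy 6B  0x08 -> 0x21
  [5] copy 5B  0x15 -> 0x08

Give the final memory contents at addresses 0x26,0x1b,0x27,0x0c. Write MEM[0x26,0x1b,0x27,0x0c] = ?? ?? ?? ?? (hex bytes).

MEM[0x26,0x1b,0x27,0x0c] = d8 99 99 c6

[0] 0x05->0x01 len=3 : 93 7b 42
[1] 0x16->0x1b len=4 : 66 84 74 cf
[2] 0x23->0x00 len=2 : c6 40
[3] 0x23->0x19 len=3 : c6 40 99
[4] 0x08->0x21 len=6 : 6b fa c1 91 42 d8
[5] 0x15->0x08 len=5 : e3 66 84 74 c6
query mem[0x26]=0xd8, mem[0x1b]=0x99, mem[0x27]=0x99, mem[0x0c]=0xc6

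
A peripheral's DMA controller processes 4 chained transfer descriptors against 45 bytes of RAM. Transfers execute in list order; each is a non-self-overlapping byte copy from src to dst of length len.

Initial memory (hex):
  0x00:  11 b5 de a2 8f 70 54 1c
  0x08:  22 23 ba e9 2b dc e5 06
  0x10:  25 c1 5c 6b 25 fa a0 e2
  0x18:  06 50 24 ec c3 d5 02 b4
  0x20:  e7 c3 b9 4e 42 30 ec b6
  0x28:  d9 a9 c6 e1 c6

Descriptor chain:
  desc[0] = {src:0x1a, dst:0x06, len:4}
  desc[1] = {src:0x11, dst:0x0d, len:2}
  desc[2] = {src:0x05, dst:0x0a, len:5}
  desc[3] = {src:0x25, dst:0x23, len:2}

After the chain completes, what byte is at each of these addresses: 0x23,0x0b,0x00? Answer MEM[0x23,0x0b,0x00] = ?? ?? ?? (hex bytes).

[0] 0x1a->0x06 len=4 : 24 ec c3 d5
[1] 0x11->0x0d len=2 : c1 5c
[2] 0x05->0x0a len=5 : 70 24 ec c3 d5
[3] 0x25->0x23 len=2 : 30 ec
query mem[0x23]=0x30, mem[0x0b]=0x24, mem[0x00]=0x11

MEM[0x23,0x0b,0x00] = 30 24 11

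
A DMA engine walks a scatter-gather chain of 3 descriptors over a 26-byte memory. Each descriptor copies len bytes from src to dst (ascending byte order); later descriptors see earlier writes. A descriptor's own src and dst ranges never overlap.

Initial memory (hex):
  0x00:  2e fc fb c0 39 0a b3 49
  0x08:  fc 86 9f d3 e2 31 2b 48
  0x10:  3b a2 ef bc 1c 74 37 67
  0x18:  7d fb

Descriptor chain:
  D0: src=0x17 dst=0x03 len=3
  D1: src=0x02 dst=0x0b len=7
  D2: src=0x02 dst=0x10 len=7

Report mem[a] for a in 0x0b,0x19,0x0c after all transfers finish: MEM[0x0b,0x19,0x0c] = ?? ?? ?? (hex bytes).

MEM[0x0b,0x19,0x0c] = fb fb 67

D0: mem[0x03..0x05] <- [67 7d fb]
D1: mem[0x0b..0x11] <- [fb 67 7d fb b3 49 fc]
D2: mem[0x10..0x16] <- [fb 67 7d fb b3 49 fc]
query mem[0x0b]=0xfb, mem[0x19]=0xfb, mem[0x0c]=0x67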